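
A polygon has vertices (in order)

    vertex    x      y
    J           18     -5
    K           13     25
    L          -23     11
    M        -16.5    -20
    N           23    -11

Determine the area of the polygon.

1299.5

Apply Gauss's area formula: 2A = Σ (x_i·y_{i+1} − x_{i+1}·y_i), indices taken mod 5.
Σ = (515) + (718) + (641.5) + (641.5) + (83) = 2599
Area = |Σ|/2 = 1299.5.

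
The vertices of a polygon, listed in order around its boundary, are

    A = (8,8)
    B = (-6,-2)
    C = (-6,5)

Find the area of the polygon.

49

Apply the shoelace formula: 2A = Σ (x_i·y_{i+1} − x_{i+1}·y_i), indices taken mod 3.
A→B: (8)(-2) − (-6)(8) = 32
B→C: (-6)(5) − (-6)(-2) = -42
C→A: (-6)(8) − (8)(5) = -88
Σ = -98
Area = |Σ|/2 = 49.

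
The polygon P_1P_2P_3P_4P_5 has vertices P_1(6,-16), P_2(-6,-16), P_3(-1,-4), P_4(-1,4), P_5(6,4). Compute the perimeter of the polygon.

60

|P_1P_2| = √((-12)² + (0)²) = √144 = 12
|P_2P_3| = √((5)² + (12)²) = √169 = 13
|P_3P_4| = √((0)² + (8)²) = √64 = 8
|P_4P_5| = √((7)² + (0)²) = √49 = 7
|P_5P_1| = √((0)² + (-20)²) = √400 = 20
Perimeter = 12 + 13 + 8 + 7 + 20 = 60.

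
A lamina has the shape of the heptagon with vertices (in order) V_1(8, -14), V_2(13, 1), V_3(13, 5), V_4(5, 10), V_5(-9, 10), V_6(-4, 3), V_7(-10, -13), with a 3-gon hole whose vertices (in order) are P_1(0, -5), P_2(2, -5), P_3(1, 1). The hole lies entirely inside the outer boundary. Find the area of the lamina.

407

Outer boundary:
Apply the shoelace (surveyor's) formula: 2A = Σ (x_i·y_{i+1} − x_{i+1}·y_i), indices taken mod 7.
Cross-terms: 190, 52, 105, 140, 13, 82, 244  ⇒  Σ = 826
Area = |Σ|/2 = 413.
Hole:
Apply the shoelace formula: 2A = Σ (x_i·y_{i+1} − x_{i+1}·y_i), indices taken mod 3.
Σ = (10) + (7) + (-5) = 12
Area = |Σ|/2 = 6.
Net area = 413 − 6 = 407.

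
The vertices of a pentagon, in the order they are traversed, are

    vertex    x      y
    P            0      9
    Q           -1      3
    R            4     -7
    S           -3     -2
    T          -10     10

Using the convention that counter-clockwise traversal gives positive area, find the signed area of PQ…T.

Apply the shoelace formula: 2A = Σ (x_i·y_{i+1} − x_{i+1}·y_i), indices taken mod 5.
P→Q: (0)(3) − (-1)(9) = 9
Q→R: (-1)(-7) − (4)(3) = -5
R→S: (4)(-2) − (-3)(-7) = -29
S→T: (-3)(10) − (-10)(-2) = -50
T→P: (-10)(9) − (0)(10) = -90
Σ = -165
Signed area = Σ/2 = -82.5 (negative ⇒ clockwise traversal).

-82.5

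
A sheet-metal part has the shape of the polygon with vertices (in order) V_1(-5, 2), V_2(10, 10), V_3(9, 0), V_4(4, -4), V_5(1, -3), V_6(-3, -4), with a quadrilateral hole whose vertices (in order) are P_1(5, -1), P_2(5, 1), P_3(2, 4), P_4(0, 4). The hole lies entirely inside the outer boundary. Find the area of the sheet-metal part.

Outer boundary:
Apply the shoelace formula: 2A = Σ (x_i·y_{i+1} − x_{i+1}·y_i), indices taken mod 6.
Cross-terms: -70, -90, -36, -8, -13, -26  ⇒  Σ = -243
Area = |Σ|/2 = 121.5.
Hole:
Σ = (10) + (18) + (8) + (-20) = 16
Area = |Σ|/2 = 8.
Net area = 121.5 − 8 = 113.5.

113.5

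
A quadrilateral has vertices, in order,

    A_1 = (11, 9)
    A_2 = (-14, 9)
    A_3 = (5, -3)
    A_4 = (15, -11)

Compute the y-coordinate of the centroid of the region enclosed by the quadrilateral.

305/117

Apply Gauss's area formula. First the cross-terms c_i = x_i·y_{i+1} − x_{i+1}·y_i:
  225, -3, -10, 256  ⇒  2A = 468, A = 234.
Then Σ (y_i + y_{i+1})·c_i = 3660, so ȳ = 3660 / (6·234) = 305/117.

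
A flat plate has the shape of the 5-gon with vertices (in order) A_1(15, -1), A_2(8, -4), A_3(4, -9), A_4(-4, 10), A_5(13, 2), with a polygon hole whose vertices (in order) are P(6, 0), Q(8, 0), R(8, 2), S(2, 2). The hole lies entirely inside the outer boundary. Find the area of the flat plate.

Outer boundary:
Apply the shoelace formula: 2A = Σ (x_i·y_{i+1} − x_{i+1}·y_i), indices taken mod 5.
Cross-terms: -52, -56, 4, -138, -43  ⇒  Σ = -285
Area = |Σ|/2 = 142.5.
Hole:
Apply the shoelace (surveyor's) formula: 2A = Σ (x_i·y_{i+1} − x_{i+1}·y_i), indices taken mod 4.
Σ = (0) + (16) + (12) + (-12) = 16
Area = |Σ|/2 = 8.
Net area = 142.5 − 8 = 134.5.

134.5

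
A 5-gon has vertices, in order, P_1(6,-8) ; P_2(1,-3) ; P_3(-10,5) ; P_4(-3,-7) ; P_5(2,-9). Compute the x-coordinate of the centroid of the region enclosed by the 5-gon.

-229/129

Apply the shoelace (surveyor's) formula. First the cross-terms c_i = x_i·y_{i+1} − x_{i+1}·y_i:
  -10, -25, 85, 41, 38  ⇒  2A = 129, A = 64.5.
Then Σ (x_i + x_{i+1})·c_i = -687, so x̄ = -687 / (6·64.5) = -229/129.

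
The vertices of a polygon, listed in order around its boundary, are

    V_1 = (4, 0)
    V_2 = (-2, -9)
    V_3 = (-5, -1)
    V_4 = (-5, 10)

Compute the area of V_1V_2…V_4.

Σ = (-36) + (-43) + (-55) + (-40) = -174
Area = |Σ|/2 = 87.

87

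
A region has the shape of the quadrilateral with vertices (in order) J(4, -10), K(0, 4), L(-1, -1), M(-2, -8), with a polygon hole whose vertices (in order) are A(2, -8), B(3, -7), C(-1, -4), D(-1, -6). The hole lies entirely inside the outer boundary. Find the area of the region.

32.5

Outer boundary:
Apply the shoelace formula: 2A = Σ (x_i·y_{i+1} − x_{i+1}·y_i), indices taken mod 4.
Σ = (16) + (4) + (6) + (52) = 78
Area = |Σ|/2 = 39.
Hole:
Apply Gauss's area formula: 2A = Σ (x_i·y_{i+1} − x_{i+1}·y_i), indices taken mod 4.
Σ = (10) + (-19) + (2) + (20) = 13
Area = |Σ|/2 = 6.5.
Net area = 39 − 6.5 = 32.5.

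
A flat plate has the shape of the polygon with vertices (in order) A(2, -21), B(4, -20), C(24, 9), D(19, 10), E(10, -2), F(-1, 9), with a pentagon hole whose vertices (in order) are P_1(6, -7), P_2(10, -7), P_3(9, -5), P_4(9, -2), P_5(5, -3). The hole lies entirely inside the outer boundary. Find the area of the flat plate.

274

Outer boundary:
Apply Gauss's area formula: 2A = Σ (x_i·y_{i+1} − x_{i+1}·y_i), indices taken mod 6.
A→B: (2)(-20) − (4)(-21) = 44
B→C: (4)(9) − (24)(-20) = 516
C→D: (24)(10) − (19)(9) = 69
D→E: (19)(-2) − (10)(10) = -138
E→F: (10)(9) − (-1)(-2) = 88
F→A: (-1)(-21) − (2)(9) = 3
Σ = 582
Area = |Σ|/2 = 291.
Hole:
Cross-terms: 28, 13, 27, -17, -17  ⇒  Σ = 34
Area = |Σ|/2 = 17.
Net area = 291 − 17 = 274.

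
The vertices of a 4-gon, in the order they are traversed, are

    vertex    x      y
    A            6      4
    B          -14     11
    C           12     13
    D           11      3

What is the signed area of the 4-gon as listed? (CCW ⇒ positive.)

-136.5

Apply the shoelace (surveyor's) formula: 2A = Σ (x_i·y_{i+1} − x_{i+1}·y_i), indices taken mod 4.
Cross-terms: 122, -314, -107, 26  ⇒  Σ = -273
Signed area = Σ/2 = -136.5 (negative ⇒ clockwise traversal).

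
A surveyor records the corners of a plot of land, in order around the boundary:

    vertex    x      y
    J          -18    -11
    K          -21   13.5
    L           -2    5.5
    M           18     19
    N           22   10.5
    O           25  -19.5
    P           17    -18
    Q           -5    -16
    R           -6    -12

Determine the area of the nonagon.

Apply the shoelace (surveyor's) formula: 2A = Σ (x_i·y_{i+1} − x_{i+1}·y_i), indices taken mod 9.
Σ = (-474) + (-88.5) + (-137) + (-229) + (-691.5) + (-118.5) + (-362) + (-36) + (-150) = -2286.5
Area = |Σ|/2 = 1143.25.

1143.25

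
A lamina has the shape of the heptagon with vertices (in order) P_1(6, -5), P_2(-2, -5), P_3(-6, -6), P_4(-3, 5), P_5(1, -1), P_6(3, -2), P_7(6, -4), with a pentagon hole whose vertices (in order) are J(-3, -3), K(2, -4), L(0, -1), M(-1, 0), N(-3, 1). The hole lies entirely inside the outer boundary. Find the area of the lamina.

Outer boundary:
Apply Gauss's area formula: 2A = Σ (x_i·y_{i+1} − x_{i+1}·y_i), indices taken mod 7.
Σ = (-40) + (-18) + (-48) + (-2) + (1) + (0) + (-6) = -113
Area = |Σ|/2 = 56.5.
Hole:
Apply the shoelace (surveyor's) formula: 2A = Σ (x_i·y_{i+1} − x_{i+1}·y_i), indices taken mod 5.
Cross-terms: 18, -2, -1, -1, 12  ⇒  Σ = 26
Area = |Σ|/2 = 13.
Net area = 56.5 − 13 = 43.5.

43.5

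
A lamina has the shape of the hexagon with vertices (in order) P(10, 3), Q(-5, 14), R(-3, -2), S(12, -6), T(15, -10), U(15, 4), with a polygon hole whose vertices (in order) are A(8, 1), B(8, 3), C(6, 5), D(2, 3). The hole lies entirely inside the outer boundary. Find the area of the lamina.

205

Outer boundary:
Σ = (155) + (52) + (42) + (-30) + (210) + (5) = 434
Area = |Σ|/2 = 217.
Hole:
Apply the shoelace (surveyor's) formula: 2A = Σ (x_i·y_{i+1} − x_{i+1}·y_i), indices taken mod 4.
Cross-terms: 16, 22, 8, -22  ⇒  Σ = 24
Area = |Σ|/2 = 12.
Net area = 217 − 12 = 205.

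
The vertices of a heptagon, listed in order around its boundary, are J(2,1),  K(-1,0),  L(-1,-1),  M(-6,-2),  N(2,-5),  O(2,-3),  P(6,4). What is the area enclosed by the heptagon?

30

Σ = (1) + (1) + (-4) + (34) + (4) + (26) + (-2) = 60
Area = |Σ|/2 = 30.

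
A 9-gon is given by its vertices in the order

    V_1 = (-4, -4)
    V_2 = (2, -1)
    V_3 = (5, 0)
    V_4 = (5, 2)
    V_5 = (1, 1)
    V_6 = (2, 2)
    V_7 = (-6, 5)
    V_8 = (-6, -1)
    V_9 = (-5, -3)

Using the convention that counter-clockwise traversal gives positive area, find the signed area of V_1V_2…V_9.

54.5

Σ = (12) + (5) + (10) + (3) + (0) + (22) + (36) + (13) + (8) = 109
Signed area = Σ/2 = 54.5 (positive ⇒ counter-clockwise traversal).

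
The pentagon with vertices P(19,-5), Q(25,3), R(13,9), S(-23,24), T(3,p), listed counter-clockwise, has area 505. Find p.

Write out the shoelace sum; only the two edges meeting at T involve p:
2·Area = [((-23)·p − 3·24) + (3·(-5) − 19·p)] + 887
       = -42·p + 800 = 1010
⇒ p = -5.

-5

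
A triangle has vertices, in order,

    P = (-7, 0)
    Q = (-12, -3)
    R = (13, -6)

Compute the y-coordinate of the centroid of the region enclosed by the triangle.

-3

Apply the surveyor's formula. First the cross-terms c_i = x_i·y_{i+1} − x_{i+1}·y_i:
  21, 111, -42  ⇒  2A = 90, A = 45.
Then Σ (y_i + y_{i+1})·c_i = -810, so ȳ = -810 / (6·45) = -3.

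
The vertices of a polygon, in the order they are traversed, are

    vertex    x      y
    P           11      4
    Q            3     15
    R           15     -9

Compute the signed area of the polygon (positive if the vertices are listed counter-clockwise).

Apply the shoelace (surveyor's) formula: 2A = Σ (x_i·y_{i+1} − x_{i+1}·y_i), indices taken mod 3.
Cross-terms: 153, -252, 159  ⇒  Σ = 60
Signed area = Σ/2 = 30 (positive ⇒ counter-clockwise traversal).

30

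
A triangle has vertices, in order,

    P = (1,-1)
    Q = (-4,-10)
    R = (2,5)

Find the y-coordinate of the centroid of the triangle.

-2

Apply Gauss's area formula. First the cross-terms c_i = x_i·y_{i+1} − x_{i+1}·y_i:
  -14, 0, -7  ⇒  2A = -21, A = -10.5.
Then Σ (y_i + y_{i+1})·c_i = 126, so ȳ = 126 / (6·(-10.5)) = -2.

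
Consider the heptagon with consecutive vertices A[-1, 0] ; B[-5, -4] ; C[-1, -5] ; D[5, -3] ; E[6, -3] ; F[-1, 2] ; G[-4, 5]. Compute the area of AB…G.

36.5

Apply the surveyor's formula: 2A = Σ (x_i·y_{i+1} − x_{i+1}·y_i), indices taken mod 7.
Cross-terms: 4, 21, 28, 3, 9, 3, 5  ⇒  Σ = 73
Area = |Σ|/2 = 36.5.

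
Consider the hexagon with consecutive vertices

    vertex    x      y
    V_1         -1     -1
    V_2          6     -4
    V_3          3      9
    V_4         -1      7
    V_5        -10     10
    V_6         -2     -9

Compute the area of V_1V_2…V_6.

134.5

Apply the shoelace (surveyor's) formula: 2A = Σ (x_i·y_{i+1} − x_{i+1}·y_i), indices taken mod 6.
V_1→V_2: (-1)(-4) − (6)(-1) = 10
V_2→V_3: (6)(9) − (3)(-4) = 66
V_3→V_4: (3)(7) − (-1)(9) = 30
V_4→V_5: (-1)(10) − (-10)(7) = 60
V_5→V_6: (-10)(-9) − (-2)(10) = 110
V_6→V_1: (-2)(-1) − (-1)(-9) = -7
Σ = 269
Area = |Σ|/2 = 134.5.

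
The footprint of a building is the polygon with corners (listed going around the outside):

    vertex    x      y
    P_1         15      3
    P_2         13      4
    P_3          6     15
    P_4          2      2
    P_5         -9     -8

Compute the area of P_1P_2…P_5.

Apply the surveyor's formula: 2A = Σ (x_i·y_{i+1} − x_{i+1}·y_i), indices taken mod 5.
Σ = (21) + (171) + (-18) + (2) + (93) = 269
Area = |Σ|/2 = 134.5.

134.5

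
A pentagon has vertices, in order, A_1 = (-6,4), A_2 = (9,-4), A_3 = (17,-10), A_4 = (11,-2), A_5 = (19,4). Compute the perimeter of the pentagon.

|A_1A_2| = √((15)² + (-8)²) = √289 = 17
|A_2A_3| = √((8)² + (-6)²) = √100 = 10
|A_3A_4| = √((-6)² + (8)²) = √100 = 10
|A_4A_5| = √((8)² + (6)²) = √100 = 10
|A_5A_1| = √((-25)² + (0)²) = √625 = 25
Perimeter = 17 + 10 + 10 + 10 + 25 = 72.

72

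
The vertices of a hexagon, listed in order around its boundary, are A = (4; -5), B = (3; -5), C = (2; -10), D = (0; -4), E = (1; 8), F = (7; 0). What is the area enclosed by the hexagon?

Σ = (-5) + (-20) + (-8) + (4) + (-56) + (-35) = -120
Area = |Σ|/2 = 60.

60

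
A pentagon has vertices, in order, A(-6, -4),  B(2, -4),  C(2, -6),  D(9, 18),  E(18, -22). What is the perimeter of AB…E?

|AB| = √((8)² + (0)²) = √64 = 8
|BC| = √((0)² + (-2)²) = √4 = 2
|CD| = √((7)² + (24)²) = √625 = 25
|DE| = √((9)² + (-40)²) = √1681 = 41
|EA| = √((-24)² + (18)²) = √900 = 30
Perimeter = 8 + 2 + 25 + 41 + 30 = 106.

106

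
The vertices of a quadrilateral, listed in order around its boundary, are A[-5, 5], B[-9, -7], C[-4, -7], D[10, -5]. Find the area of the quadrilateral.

Apply Gauss's area formula: 2A = Σ (x_i·y_{i+1} − x_{i+1}·y_i), indices taken mod 4.
Cross-terms: 80, 35, 90, 25  ⇒  Σ = 230
Area = |Σ|/2 = 115.

115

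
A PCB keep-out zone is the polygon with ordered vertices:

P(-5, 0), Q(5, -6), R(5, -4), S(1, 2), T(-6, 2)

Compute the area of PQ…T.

39

Apply Gauss's area formula: 2A = Σ (x_i·y_{i+1} − x_{i+1}·y_i), indices taken mod 5.
Σ = (30) + (10) + (14) + (14) + (10) = 78
Area = |Σ|/2 = 39.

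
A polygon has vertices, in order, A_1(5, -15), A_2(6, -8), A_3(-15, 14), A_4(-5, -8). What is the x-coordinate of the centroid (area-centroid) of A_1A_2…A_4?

Apply the shoelace formula. First the cross-terms c_i = x_i·y_{i+1} − x_{i+1}·y_i:
  50, -36, 190, 115  ⇒  2A = 319, A = 159.5.
Then Σ (x_i + x_{i+1})·c_i = -2926, so x̄ = -2926 / (6·159.5) = -266/87.

-266/87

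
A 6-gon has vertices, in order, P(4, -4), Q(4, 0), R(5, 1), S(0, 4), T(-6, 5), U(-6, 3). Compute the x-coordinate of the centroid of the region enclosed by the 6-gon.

-2/11

Apply the surveyor's formula. First the cross-terms c_i = x_i·y_{i+1} − x_{i+1}·y_i:
  16, 4, 20, 24, 12, 12  ⇒  2A = 88, A = 44.
Then Σ (x_i + x_{i+1})·c_i = -48, so x̄ = -48 / (6·44) = -2/11.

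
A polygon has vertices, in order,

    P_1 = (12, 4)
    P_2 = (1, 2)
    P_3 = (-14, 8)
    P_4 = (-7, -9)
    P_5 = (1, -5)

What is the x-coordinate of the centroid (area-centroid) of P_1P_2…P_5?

Apply the shoelace formula. First the cross-terms c_i = x_i·y_{i+1} − x_{i+1}·y_i:
  20, 36, 182, 44, 64  ⇒  2A = 346, A = 173.
Then Σ (x_i + x_{i+1})·c_i = -3462, so x̄ = -3462 / (6·173) = -577/173.

-577/173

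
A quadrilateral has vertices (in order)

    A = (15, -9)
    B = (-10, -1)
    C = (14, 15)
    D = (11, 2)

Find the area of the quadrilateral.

253.5

Apply the shoelace formula: 2A = Σ (x_i·y_{i+1} − x_{i+1}·y_i), indices taken mod 4.
A→B: (15)(-1) − (-10)(-9) = -105
B→C: (-10)(15) − (14)(-1) = -136
C→D: (14)(2) − (11)(15) = -137
D→A: (11)(-9) − (15)(2) = -129
Σ = -507
Area = |Σ|/2 = 253.5.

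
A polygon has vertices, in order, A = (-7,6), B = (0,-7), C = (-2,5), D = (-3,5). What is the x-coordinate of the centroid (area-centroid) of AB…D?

-170/57

Apply the surveyor's formula. First the cross-terms c_i = x_i·y_{i+1} − x_{i+1}·y_i:
  49, -14, 5, 17  ⇒  2A = 57, A = 28.5.
Then Σ (x_i + x_{i+1})·c_i = -510, so x̄ = -510 / (6·28.5) = -170/57.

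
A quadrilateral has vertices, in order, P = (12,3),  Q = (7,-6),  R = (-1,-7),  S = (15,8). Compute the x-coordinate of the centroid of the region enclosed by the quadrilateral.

1058/153

Apply Gauss's area formula. First the cross-terms c_i = x_i·y_{i+1} − x_{i+1}·y_i:
  -93, -55, 97, -51  ⇒  2A = -102, A = -51.
Then Σ (x_i + x_{i+1})·c_i = -2116, so x̄ = -2116 / (6·(-51)) = 1058/153.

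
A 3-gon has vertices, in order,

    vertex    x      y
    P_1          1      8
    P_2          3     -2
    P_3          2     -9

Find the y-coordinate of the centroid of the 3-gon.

-1

Apply the surveyor's formula. First the cross-terms c_i = x_i·y_{i+1} − x_{i+1}·y_i:
  -26, -23, 25  ⇒  2A = -24, A = -12.
Then Σ (y_i + y_{i+1})·c_i = 72, so ȳ = 72 / (6·(-12)) = -1.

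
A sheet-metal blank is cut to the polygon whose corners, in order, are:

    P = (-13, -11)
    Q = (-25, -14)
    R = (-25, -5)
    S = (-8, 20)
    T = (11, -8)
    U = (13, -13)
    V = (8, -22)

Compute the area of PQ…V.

Apply Gauss's area formula: 2A = Σ (x_i·y_{i+1} − x_{i+1}·y_i), indices taken mod 7.
P→Q: (-13)(-14) − (-25)(-11) = -93
Q→R: (-25)(-5) − (-25)(-14) = -225
R→S: (-25)(20) − (-8)(-5) = -540
S→T: (-8)(-8) − (11)(20) = -156
T→U: (11)(-13) − (13)(-8) = -39
U→V: (13)(-22) − (8)(-13) = -182
V→P: (8)(-11) − (-13)(-22) = -374
Σ = -1609
Area = |Σ|/2 = 804.5.

804.5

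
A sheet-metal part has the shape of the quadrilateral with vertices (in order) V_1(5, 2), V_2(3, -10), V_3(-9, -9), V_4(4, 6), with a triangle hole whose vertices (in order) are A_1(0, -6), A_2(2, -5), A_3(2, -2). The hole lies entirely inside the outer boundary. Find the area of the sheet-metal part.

Outer boundary:
V_1→V_2: (5)(-10) − (3)(2) = -56
V_2→V_3: (3)(-9) − (-9)(-10) = -117
V_3→V_4: (-9)(6) − (4)(-9) = -18
V_4→V_1: (4)(2) − (5)(6) = -22
Σ = -213
Area = |Σ|/2 = 106.5.
Hole:
Σ = (12) + (6) + (-12) = 6
Area = |Σ|/2 = 3.
Net area = 106.5 − 3 = 103.5.

103.5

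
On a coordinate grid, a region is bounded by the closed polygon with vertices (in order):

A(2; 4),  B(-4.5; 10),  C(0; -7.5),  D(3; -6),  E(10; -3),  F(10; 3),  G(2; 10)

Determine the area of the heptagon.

143.625

Apply Gauss's area formula: 2A = Σ (x_i·y_{i+1} − x_{i+1}·y_i), indices taken mod 7.
Cross-terms: 38, 33.75, 22.5, 51, 60, 94, -12  ⇒  Σ = 287.25
Area = |Σ|/2 = 143.625.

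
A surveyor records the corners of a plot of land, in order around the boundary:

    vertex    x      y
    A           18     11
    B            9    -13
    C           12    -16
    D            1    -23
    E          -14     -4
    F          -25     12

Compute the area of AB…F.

Σ = (-333) + (12) + (-260) + (-326) + (-268) + (-491) = -1666
Area = |Σ|/2 = 833.

833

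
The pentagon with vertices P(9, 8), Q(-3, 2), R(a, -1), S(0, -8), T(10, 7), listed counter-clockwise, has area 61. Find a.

Write out the shoelace sum; only the two edges meeting at R involve a:
2·Area = [((-3)·(-1) − a·2) + (a·(-8) − 0·(-1))] + 139
       = -10·a + 142 = 122
⇒ a = 2.

2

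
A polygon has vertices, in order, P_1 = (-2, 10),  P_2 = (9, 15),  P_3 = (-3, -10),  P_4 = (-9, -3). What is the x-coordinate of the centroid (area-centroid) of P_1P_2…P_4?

Apply the surveyor's formula. First the cross-terms c_i = x_i·y_{i+1} − x_{i+1}·y_i:
  -120, -45, -81, -96  ⇒  2A = -342, A = -171.
Then Σ (x_i + x_{i+1})·c_i = 918, so x̄ = 918 / (6·(-171)) = -17/19.

-17/19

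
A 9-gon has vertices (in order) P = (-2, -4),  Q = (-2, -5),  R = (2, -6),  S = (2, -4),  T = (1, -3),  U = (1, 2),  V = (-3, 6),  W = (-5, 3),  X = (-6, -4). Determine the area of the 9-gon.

Apply Gauss's area formula: 2A = Σ (x_i·y_{i+1} − x_{i+1}·y_i), indices taken mod 9.
Cross-terms: 2, 22, 4, -2, 5, 12, 21, 38, 16  ⇒  Σ = 118
Area = |Σ|/2 = 59.

59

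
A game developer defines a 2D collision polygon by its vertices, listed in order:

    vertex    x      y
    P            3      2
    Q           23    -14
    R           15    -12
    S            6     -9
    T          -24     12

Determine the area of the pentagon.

222.5

Apply the shoelace (surveyor's) formula: 2A = Σ (x_i·y_{i+1} − x_{i+1}·y_i), indices taken mod 5.
Σ = (-88) + (-66) + (-63) + (-144) + (-84) = -445
Area = |Σ|/2 = 222.5.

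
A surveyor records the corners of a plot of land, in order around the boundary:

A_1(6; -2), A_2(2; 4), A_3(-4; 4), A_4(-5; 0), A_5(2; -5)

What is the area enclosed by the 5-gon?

61.5

Apply the shoelace formula: 2A = Σ (x_i·y_{i+1} − x_{i+1}·y_i), indices taken mod 5.
Σ = (28) + (24) + (20) + (25) + (26) = 123
Area = |Σ|/2 = 61.5.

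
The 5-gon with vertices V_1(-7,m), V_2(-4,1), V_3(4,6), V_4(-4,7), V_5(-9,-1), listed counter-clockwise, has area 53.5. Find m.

-6

Write out the shoelace sum; only the two edges meeting at V_1 involve m:
2·Area = [((-9)·m − (-7)·(-1)) + ((-7)·1 − (-4)·m)] + 91
       = -5·m + 77 = 107
⇒ m = -6.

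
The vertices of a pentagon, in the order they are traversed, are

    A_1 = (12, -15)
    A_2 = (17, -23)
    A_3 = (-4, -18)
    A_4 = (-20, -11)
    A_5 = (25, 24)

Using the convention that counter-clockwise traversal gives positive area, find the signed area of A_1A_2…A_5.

Σ = (-21) + (-398) + (-316) + (-205) + (-663) = -1603
Signed area = Σ/2 = -801.5 (negative ⇒ clockwise traversal).

-801.5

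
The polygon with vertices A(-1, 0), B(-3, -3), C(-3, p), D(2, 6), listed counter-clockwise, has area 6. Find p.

The doubled signed area Σ (x_i y_{i+1} − x_{i+1} y_i) is linear in p.
With p=0 it equals -18; the coefficient of p is -5 (from the two edges through C).
So -5·p + -18 = 2·6 = 12 ⇒ p = -6.

-6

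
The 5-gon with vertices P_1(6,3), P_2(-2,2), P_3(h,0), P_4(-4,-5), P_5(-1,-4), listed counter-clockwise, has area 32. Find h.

Write out the shoelace sum; only the two edges meeting at P_3 involve h:
2·Area = [((-2)·0 − h·2) + (h·(-5) − (-4)·0)] + 50
       = -7·h + 50 = 64
⇒ h = -2.

-2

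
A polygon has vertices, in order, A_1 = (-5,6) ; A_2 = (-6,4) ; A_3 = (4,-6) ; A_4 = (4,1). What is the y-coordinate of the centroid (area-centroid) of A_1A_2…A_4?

61/93

Apply the shoelace formula. First the cross-terms c_i = x_i·y_{i+1} − x_{i+1}·y_i:
  16, 20, 28, 29  ⇒  2A = 93, A = 46.5.
Then Σ (y_i + y_{i+1})·c_i = 183, so ȳ = 183 / (6·46.5) = 61/93.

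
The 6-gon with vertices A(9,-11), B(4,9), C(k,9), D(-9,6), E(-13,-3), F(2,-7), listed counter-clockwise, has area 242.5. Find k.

0

Write out the shoelace sum; only the two edges meeting at C involve k:
2·Area = [(4·9 − k·9) + (k·6 − (-9)·9)] + 368
       = -3·k + 485 = 485
⇒ k = 0.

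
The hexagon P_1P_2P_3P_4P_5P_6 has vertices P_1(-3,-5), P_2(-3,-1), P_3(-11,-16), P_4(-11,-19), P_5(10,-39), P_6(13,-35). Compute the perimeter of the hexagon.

92

|P_1P_2| = √((0)² + (4)²) = √16 = 4
|P_2P_3| = √((-8)² + (-15)²) = √289 = 17
|P_3P_4| = √((0)² + (-3)²) = √9 = 3
|P_4P_5| = √((21)² + (-20)²) = √841 = 29
|P_5P_6| = √((3)² + (4)²) = √25 = 5
|P_6P_1| = √((-16)² + (30)²) = √1156 = 34
Perimeter = 4 + 17 + 3 + 29 + 5 + 34 = 92.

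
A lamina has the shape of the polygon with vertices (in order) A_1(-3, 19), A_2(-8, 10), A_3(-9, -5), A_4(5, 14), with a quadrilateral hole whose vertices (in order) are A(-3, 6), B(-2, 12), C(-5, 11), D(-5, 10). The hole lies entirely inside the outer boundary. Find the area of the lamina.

134.5

Outer boundary:
Σ = (122) + (130) + (-101) + (137) = 288
Area = |Σ|/2 = 144.
Hole:
Σ = (-24) + (38) + (5) + (0) = 19
Area = |Σ|/2 = 9.5.
Net area = 144 − 9.5 = 134.5.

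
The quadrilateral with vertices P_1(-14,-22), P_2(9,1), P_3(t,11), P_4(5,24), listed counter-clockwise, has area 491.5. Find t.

Write out the shoelace sum; only the two edges meeting at P_3 involve t:
2·Area = [(9·11 − t·1) + (t·24 − 5·11)] + 410
       = 23·t + 454 = 983
⇒ t = 23.

23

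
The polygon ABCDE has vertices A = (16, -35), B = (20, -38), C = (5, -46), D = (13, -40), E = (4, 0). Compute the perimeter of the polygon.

110

|AB| = √((4)² + (-3)²) = √25 = 5
|BC| = √((-15)² + (-8)²) = √289 = 17
|CD| = √((8)² + (6)²) = √100 = 10
|DE| = √((-9)² + (40)²) = √1681 = 41
|EA| = √((12)² + (-35)²) = √1369 = 37
Perimeter = 5 + 17 + 10 + 41 + 37 = 110.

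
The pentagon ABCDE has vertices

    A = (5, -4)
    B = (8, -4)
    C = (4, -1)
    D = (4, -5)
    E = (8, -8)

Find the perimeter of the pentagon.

|AB| = √((3)² + (0)²) = √9 = 3
|BC| = √((-4)² + (3)²) = √25 = 5
|CD| = √((0)² + (-4)²) = √16 = 4
|DE| = √((4)² + (-3)²) = √25 = 5
|EA| = √((-3)² + (4)²) = √25 = 5
Perimeter = 3 + 5 + 4 + 5 + 5 = 22.

22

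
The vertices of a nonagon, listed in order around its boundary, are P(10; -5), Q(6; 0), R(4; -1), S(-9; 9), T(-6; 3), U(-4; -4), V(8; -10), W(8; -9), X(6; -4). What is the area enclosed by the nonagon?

113

Cross-terms: 30, -6, 27, 27, 36, 72, 8, 22, 10  ⇒  Σ = 226
Area = |Σ|/2 = 113.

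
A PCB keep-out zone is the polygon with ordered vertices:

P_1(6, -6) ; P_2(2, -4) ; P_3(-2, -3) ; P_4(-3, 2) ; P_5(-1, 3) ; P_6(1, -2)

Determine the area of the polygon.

Apply the surveyor's formula: 2A = Σ (x_i·y_{i+1} − x_{i+1}·y_i), indices taken mod 6.
P_1→P_2: (6)(-4) − (2)(-6) = -12
P_2→P_3: (2)(-3) − (-2)(-4) = -14
P_3→P_4: (-2)(2) − (-3)(-3) = -13
P_4→P_5: (-3)(3) − (-1)(2) = -7
P_5→P_6: (-1)(-2) − (1)(3) = -1
P_6→P_1: (1)(-6) − (6)(-2) = 6
Σ = -41
Area = |Σ|/2 = 20.5.

20.5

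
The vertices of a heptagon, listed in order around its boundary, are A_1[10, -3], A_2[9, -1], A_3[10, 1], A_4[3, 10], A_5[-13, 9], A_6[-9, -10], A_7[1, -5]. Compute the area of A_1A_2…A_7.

301.5

Apply the shoelace (surveyor's) formula: 2A = Σ (x_i·y_{i+1} − x_{i+1}·y_i), indices taken mod 7.
A_1→A_2: (10)(-1) − (9)(-3) = 17
A_2→A_3: (9)(1) − (10)(-1) = 19
A_3→A_4: (10)(10) − (3)(1) = 97
A_4→A_5: (3)(9) − (-13)(10) = 157
A_5→A_6: (-13)(-10) − (-9)(9) = 211
A_6→A_7: (-9)(-5) − (1)(-10) = 55
A_7→A_1: (1)(-3) − (10)(-5) = 47
Σ = 603
Area = |Σ|/2 = 301.5.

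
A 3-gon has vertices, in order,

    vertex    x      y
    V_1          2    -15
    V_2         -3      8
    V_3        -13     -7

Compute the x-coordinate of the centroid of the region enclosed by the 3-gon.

Apply the shoelace formula. First the cross-terms c_i = x_i·y_{i+1} − x_{i+1}·y_i:
  -29, 125, 209  ⇒  2A = 305, A = 152.5.
Then Σ (x_i + x_{i+1})·c_i = -4270, so x̄ = -4270 / (6·152.5) = -14/3.

-14/3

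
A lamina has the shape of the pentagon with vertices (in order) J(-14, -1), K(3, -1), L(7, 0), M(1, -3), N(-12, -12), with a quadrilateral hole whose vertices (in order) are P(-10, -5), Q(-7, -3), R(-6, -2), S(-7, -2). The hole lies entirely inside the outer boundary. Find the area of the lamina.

Outer boundary:
Apply the shoelace formula: 2A = Σ (x_i·y_{i+1} − x_{i+1}·y_i), indices taken mod 5.
J→K: (-14)(-1) − (3)(-1) = 17
K→L: (3)(0) − (7)(-1) = 7
L→M: (7)(-3) − (1)(0) = -21
M→N: (1)(-12) − (-12)(-3) = -48
N→J: (-12)(-1) − (-14)(-12) = -156
Σ = -201
Area = |Σ|/2 = 100.5.
Hole:
P→Q: (-10)(-3) − (-7)(-5) = -5
Q→R: (-7)(-2) − (-6)(-3) = -4
R→S: (-6)(-2) − (-7)(-2) = -2
S→P: (-7)(-5) − (-10)(-2) = 15
Σ = 4
Area = |Σ|/2 = 2.
Net area = 100.5 − 2 = 98.5.

98.5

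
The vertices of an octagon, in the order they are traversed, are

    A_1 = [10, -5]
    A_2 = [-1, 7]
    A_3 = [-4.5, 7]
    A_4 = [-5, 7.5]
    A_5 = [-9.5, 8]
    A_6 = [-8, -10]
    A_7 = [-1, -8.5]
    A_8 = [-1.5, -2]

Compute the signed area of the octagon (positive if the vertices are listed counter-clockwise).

Apply the shoelace formula: 2A = Σ (x_i·y_{i+1} − x_{i+1}·y_i), indices taken mod 8.
A_1→A_2: (10)(7) − (-1)(-5) = 65
A_2→A_3: (-1)(7) − (-4.5)(7) = 24.5
A_3→A_4: (-4.5)(7.5) − (-5)(7) = 1.25
A_4→A_5: (-5)(8) − (-9.5)(7.5) = 31.25
A_5→A_6: (-9.5)(-10) − (-8)(8) = 159
A_6→A_7: (-8)(-8.5) − (-1)(-10) = 58
A_7→A_8: (-1)(-2) − (-1.5)(-8.5) = -10.75
A_8→A_1: (-1.5)(-5) − (10)(-2) = 27.5
Σ = 355.75
Signed area = Σ/2 = 177.875 (positive ⇒ counter-clockwise traversal).

177.875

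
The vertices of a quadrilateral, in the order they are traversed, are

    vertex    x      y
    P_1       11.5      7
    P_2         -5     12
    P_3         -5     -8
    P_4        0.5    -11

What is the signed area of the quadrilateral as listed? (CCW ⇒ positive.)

231

Apply the surveyor's formula: 2A = Σ (x_i·y_{i+1} − x_{i+1}·y_i), indices taken mod 4.
Cross-terms: 173, 100, 59, 130  ⇒  Σ = 462
Signed area = Σ/2 = 231 (positive ⇒ counter-clockwise traversal).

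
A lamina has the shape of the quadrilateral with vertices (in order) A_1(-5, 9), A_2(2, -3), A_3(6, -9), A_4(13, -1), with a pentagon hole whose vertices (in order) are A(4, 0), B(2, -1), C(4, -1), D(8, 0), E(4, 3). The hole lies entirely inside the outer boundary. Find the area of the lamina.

Outer boundary:
Σ = (-3) + (0) + (111) + (112) = 220
Area = |Σ|/2 = 110.
Hole:
A→B: (4)(-1) − (2)(0) = -4
B→C: (2)(-1) − (4)(-1) = 2
C→D: (4)(0) − (8)(-1) = 8
D→E: (8)(3) − (4)(0) = 24
E→A: (4)(0) − (4)(3) = -12
Σ = 18
Area = |Σ|/2 = 9.
Net area = 110 − 9 = 101.

101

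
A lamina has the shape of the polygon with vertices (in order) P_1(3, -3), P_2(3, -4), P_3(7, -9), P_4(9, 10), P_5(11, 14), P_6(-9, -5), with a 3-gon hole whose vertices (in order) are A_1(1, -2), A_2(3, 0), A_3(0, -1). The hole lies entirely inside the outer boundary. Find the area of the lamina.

137

Outer boundary:
Σ = (-3) + (1) + (151) + (16) + (71) + (42) = 278
Area = |Σ|/2 = 139.
Hole:
Apply the surveyor's formula: 2A = Σ (x_i·y_{i+1} − x_{i+1}·y_i), indices taken mod 3.
Σ = (6) + (-3) + (1) = 4
Area = |Σ|/2 = 2.
Net area = 139 − 2 = 137.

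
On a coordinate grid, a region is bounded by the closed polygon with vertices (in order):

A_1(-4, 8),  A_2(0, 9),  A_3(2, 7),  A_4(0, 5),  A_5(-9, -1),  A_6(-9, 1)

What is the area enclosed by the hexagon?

Apply the shoelace (surveyor's) formula: 2A = Σ (x_i·y_{i+1} − x_{i+1}·y_i), indices taken mod 6.
Σ = (-36) + (-18) + (10) + (45) + (-18) + (-68) = -85
Area = |Σ|/2 = 42.5.

42.5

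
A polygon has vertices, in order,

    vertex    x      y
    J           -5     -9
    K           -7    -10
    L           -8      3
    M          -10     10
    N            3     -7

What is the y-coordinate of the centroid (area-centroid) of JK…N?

Apply Gauss's area formula. First the cross-terms c_i = x_i·y_{i+1} − x_{i+1}·y_i:
  -13, -101, -50, 40, -62  ⇒  2A = -186, A = -93.
Then Σ (y_i + y_{i+1})·c_i = 1416, so ȳ = 1416 / (6·(-93)) = -236/93.

-236/93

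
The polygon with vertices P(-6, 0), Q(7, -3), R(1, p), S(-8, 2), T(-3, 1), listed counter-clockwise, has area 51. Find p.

The doubled signed area Σ (x_i y_{i+1} − x_{i+1} y_i) is linear in p.
With p=0 it equals 27; the coefficient of p is 15 (from the two edges through R).
So 15·p + 27 = 2·51 = 102 ⇒ p = 5.

5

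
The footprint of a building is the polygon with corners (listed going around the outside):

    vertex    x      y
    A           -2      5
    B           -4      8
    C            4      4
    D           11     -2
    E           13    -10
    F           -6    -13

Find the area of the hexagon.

Apply the surveyor's formula: 2A = Σ (x_i·y_{i+1} − x_{i+1}·y_i), indices taken mod 6.
Σ = (4) + (-48) + (-52) + (-84) + (-229) + (-56) = -465
Area = |Σ|/2 = 232.5.

232.5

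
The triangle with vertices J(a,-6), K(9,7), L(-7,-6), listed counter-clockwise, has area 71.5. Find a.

Write out the shoelace sum; only the two edges meeting at J involve a:
2·Area = [((-7)·(-6) − a·(-6)) + (a·7 − 9·(-6))] + -5
       = 13·a + 91 = 143
⇒ a = 4.

4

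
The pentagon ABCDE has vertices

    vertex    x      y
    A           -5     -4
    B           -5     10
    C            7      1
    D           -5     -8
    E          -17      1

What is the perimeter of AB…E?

|AB| = √((0)² + (14)²) = √196 = 14
|BC| = √((12)² + (-9)²) = √225 = 15
|CD| = √((-12)² + (-9)²) = √225 = 15
|DE| = √((-12)² + (9)²) = √225 = 15
|EA| = √((12)² + (-5)²) = √169 = 13
Perimeter = 14 + 15 + 15 + 15 + 13 = 72.

72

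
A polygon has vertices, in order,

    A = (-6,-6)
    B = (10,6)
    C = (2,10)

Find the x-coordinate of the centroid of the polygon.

2

Apply the shoelace (surveyor's) formula. First the cross-terms c_i = x_i·y_{i+1} − x_{i+1}·y_i:
  24, 88, 48  ⇒  2A = 160, A = 80.
Then Σ (x_i + x_{i+1})·c_i = 960, so x̄ = 960 / (6·80) = 2.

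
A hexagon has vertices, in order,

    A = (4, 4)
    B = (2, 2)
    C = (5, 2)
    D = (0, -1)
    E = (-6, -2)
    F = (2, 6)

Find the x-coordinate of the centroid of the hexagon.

-1/195

Apply the surveyor's formula. First the cross-terms c_i = x_i·y_{i+1} − x_{i+1}·y_i:
  0, -6, -5, -6, -32, -16  ⇒  2A = -65, A = -32.5.
Then Σ (x_i + x_{i+1})·c_i = 1, so x̄ = 1 / (6·(-32.5)) = -1/195.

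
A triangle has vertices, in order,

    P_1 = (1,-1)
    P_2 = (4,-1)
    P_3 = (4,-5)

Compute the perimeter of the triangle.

12

|P_1P_2| = √((3)² + (0)²) = √9 = 3
|P_2P_3| = √((0)² + (-4)²) = √16 = 4
|P_3P_1| = √((-3)² + (4)²) = √25 = 5
Perimeter = 3 + 4 + 5 = 12.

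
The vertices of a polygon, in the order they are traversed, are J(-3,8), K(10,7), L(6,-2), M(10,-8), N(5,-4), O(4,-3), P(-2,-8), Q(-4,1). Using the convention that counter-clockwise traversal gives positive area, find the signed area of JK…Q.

J→K: (-3)(7) − (10)(8) = -101
K→L: (10)(-2) − (6)(7) = -62
L→M: (6)(-8) − (10)(-2) = -28
M→N: (10)(-4) − (5)(-8) = 0
N→O: (5)(-3) − (4)(-4) = 1
O→P: (4)(-8) − (-2)(-3) = -38
P→Q: (-2)(1) − (-4)(-8) = -34
Q→J: (-4)(8) − (-3)(1) = -29
Σ = -291
Signed area = Σ/2 = -145.5 (negative ⇒ clockwise traversal).

-145.5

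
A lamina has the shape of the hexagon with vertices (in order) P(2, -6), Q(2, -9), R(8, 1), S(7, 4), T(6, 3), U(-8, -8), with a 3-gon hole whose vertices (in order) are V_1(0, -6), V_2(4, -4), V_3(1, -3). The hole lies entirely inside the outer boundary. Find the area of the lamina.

60

Outer boundary:
Apply the surveyor's formula: 2A = Σ (x_i·y_{i+1} − x_{i+1}·y_i), indices taken mod 6.
Σ = (-6) + (74) + (25) + (-3) + (-24) + (64) = 130
Area = |Σ|/2 = 65.
Hole:
Apply the surveyor's formula: 2A = Σ (x_i·y_{i+1} − x_{i+1}·y_i), indices taken mod 3.
V_1→V_2: (0)(-4) − (4)(-6) = 24
V_2→V_3: (4)(-3) − (1)(-4) = -8
V_3→V_1: (1)(-6) − (0)(-3) = -6
Σ = 10
Area = |Σ|/2 = 5.
Net area = 65 − 5 = 60.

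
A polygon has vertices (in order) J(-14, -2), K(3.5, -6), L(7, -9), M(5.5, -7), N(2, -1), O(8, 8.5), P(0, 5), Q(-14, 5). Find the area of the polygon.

171.75

Apply the surveyor's formula: 2A = Σ (x_i·y_{i+1} − x_{i+1}·y_i), indices taken mod 8.
Cross-terms: 91, 10.5, 0.5, 8.5, 25, 40, 70, 98  ⇒  Σ = 343.5
Area = |Σ|/2 = 171.75.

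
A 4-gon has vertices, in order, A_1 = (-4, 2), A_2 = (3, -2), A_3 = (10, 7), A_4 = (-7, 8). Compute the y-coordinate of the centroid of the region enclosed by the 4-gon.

Apply Gauss's area formula. First the cross-terms c_i = x_i·y_{i+1} − x_{i+1}·y_i:
  2, 41, 129, 18  ⇒  2A = 190, A = 95.
Then Σ (y_i + y_{i+1})·c_i = 2320, so ȳ = 2320 / (6·95) = 232/57.

232/57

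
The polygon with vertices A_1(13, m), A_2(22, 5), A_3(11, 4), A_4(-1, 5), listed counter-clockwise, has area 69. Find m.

-2

The doubled signed area Σ (x_i y_{i+1} − x_{i+1} y_i) is linear in m.
With m=0 it equals 92; the coefficient of m is -23 (from the two edges through A_1).
So -23·m + 92 = 2·69 = 138 ⇒ m = -2.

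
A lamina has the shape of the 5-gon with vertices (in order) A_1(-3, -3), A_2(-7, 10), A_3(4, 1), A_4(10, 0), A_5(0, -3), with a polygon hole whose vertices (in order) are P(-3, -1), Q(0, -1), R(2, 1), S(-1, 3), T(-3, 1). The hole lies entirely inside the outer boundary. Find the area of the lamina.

60.5

Outer boundary:
Apply Gauss's area formula: 2A = Σ (x_i·y_{i+1} − x_{i+1}·y_i), indices taken mod 5.
Σ = (-51) + (-47) + (-10) + (-30) + (-9) = -147
Area = |Σ|/2 = 73.5.
Hole:
Σ = (3) + (2) + (7) + (8) + (6) = 26
Area = |Σ|/2 = 13.
Net area = 73.5 − 13 = 60.5.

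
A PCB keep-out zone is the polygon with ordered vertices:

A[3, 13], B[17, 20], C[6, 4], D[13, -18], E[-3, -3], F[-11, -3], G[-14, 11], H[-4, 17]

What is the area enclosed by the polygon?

Apply Gauss's area formula: 2A = Σ (x_i·y_{i+1} − x_{i+1}·y_i), indices taken mod 8.
Σ = (-161) + (-52) + (-160) + (-93) + (-24) + (-163) + (-194) + (-103) = -950
Area = |Σ|/2 = 475.

475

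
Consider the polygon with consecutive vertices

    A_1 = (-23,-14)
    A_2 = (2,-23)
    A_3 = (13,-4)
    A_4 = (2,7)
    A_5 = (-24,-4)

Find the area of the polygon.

Apply the surveyor's formula: 2A = Σ (x_i·y_{i+1} − x_{i+1}·y_i), indices taken mod 5.
Cross-terms: 557, 291, 99, 160, 244  ⇒  Σ = 1351
Area = |Σ|/2 = 675.5.

675.5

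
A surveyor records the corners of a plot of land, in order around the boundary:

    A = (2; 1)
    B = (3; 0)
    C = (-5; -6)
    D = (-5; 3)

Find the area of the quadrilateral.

Apply the shoelace formula: 2A = Σ (x_i·y_{i+1} − x_{i+1}·y_i), indices taken mod 4.
A→B: (2)(0) − (3)(1) = -3
B→C: (3)(-6) − (-5)(0) = -18
C→D: (-5)(3) − (-5)(-6) = -45
D→A: (-5)(1) − (2)(3) = -11
Σ = -77
Area = |Σ|/2 = 38.5.

38.5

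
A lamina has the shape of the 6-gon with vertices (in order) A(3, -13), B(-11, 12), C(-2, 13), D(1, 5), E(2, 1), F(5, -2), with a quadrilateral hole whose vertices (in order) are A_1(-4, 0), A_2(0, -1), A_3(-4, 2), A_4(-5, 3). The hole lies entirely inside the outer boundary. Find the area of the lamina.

Outer boundary:
Apply Gauss's area formula: 2A = Σ (x_i·y_{i+1} − x_{i+1}·y_i), indices taken mod 6.
A→B: (3)(12) − (-11)(-13) = -107
B→C: (-11)(13) − (-2)(12) = -119
C→D: (-2)(5) − (1)(13) = -23
D→E: (1)(1) − (2)(5) = -9
E→F: (2)(-2) − (5)(1) = -9
F→A: (5)(-13) − (3)(-2) = -59
Σ = -326
Area = |Σ|/2 = 163.
Hole:
Apply Gauss's area formula: 2A = Σ (x_i·y_{i+1} − x_{i+1}·y_i), indices taken mod 4.
Σ = (4) + (-4) + (-2) + (12) = 10
Area = |Σ|/2 = 5.
Net area = 163 − 5 = 158.

158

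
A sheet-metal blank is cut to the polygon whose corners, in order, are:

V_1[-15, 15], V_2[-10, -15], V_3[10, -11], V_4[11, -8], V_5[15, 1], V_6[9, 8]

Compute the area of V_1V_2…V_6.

Σ = (375) + (260) + (41) + (131) + (111) + (255) = 1173
Area = |Σ|/2 = 586.5.

586.5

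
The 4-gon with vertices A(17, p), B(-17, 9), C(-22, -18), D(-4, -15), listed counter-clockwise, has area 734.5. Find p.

Write out the shoelace sum; only the two edges meeting at A involve p:
2·Area = [((-4)·p − 17·(-15)) + (17·9 − (-17)·p)] + 762
       = 13·p + 1170 = 1469
⇒ p = 23.

23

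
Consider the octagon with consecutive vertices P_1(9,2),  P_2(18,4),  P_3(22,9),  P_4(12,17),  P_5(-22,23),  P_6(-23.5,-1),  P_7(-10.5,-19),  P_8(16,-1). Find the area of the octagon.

1172

Apply the shoelace (surveyor's) formula: 2A = Σ (x_i·y_{i+1} − x_{i+1}·y_i), indices taken mod 8.
Σ = (0) + (74) + (266) + (650) + (562.5) + (436) + (314.5) + (41) = 2344
Area = |Σ|/2 = 1172.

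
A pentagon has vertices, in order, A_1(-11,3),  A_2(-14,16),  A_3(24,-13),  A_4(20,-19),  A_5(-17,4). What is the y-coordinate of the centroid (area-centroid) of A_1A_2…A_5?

Apply Gauss's area formula. First the cross-terms c_i = x_i·y_{i+1} − x_{i+1}·y_i:
  -134, -202, -196, -243, -7  ⇒  2A = -782, A = -391.
Then Σ (y_i + y_{i+1})·c_i = 6716, so ȳ = 6716 / (6·(-391)) = -146/51.

-146/51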